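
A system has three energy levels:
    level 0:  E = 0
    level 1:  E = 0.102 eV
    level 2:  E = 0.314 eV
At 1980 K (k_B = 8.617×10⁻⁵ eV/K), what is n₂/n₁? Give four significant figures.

k_BT = 8.617×10⁻⁵ × 1980 K = 0.170617 eV.
n₂/n₁ = exp[−(E₂−E₁)/kT] = exp(−(0.212 eV)/(0.170617 eV)) = exp(-1.24255) = 0.2886.

0.2886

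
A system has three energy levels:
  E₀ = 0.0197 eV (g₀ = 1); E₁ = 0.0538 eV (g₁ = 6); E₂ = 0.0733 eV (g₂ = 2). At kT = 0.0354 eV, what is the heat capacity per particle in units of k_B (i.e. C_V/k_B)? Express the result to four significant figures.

Eᵢ/kT = 0.556497, 1.51977, 2.07062.
Z = Σ gᵢe^(−Eᵢ/kT) = 1·e^(−0.556497) + 6·e^(−1.51977) + 2·e^(−2.07062) = 0.573214 + 1.31257 + 0.252215 = 2.13800.
⟨E⟩ = 0.0469579 eV, ⟨E²⟩ = 0.00251484 eV².
C_V/k_B = (⟨E²⟩ − ⟨E⟩²)/(kT)² = (0.00251484 − 0.00220504)/0.00125316 = 0.2472.

0.2472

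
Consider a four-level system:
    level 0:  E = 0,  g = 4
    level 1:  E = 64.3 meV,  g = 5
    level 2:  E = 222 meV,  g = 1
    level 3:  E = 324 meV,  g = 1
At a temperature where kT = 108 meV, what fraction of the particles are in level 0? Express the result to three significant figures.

0.577

Eᵢ/kT = 0, 0.59537, 2.0556, 3.0000.
Z = Σ gᵢe^(−Eᵢ/kT) = 4·e^(−0) + 5·e^(−0.59537) + 1·e^(−2.0556) + 1·e^(−3.0000) = 4.0000 + 2.7568 + 0.12802 + 0.049787 = 6.9346.
P₀ = g₀ e^(−E₀/kT) / Z = 4.0000/6.9346 = 0.577.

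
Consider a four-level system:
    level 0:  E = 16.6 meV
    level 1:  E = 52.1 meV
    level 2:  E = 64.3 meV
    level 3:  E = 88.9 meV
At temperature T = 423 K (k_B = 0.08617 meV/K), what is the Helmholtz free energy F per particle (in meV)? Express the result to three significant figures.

-4.53 meV

k_BT = 0.08617 × 423 K = 36.450 meV.
Eᵢ/kT = 0.45542, 1.4294, 1.7641, 2.4390.
Z = Σ e^(−Eᵢ/kT) = e^(−0.45542) + e^(−1.4294) + e^(−1.7641) + e^(−2.4390) = 0.63418 + 0.23945 + 0.17134 + 0.087248 = 1.1322.
F = −kT ln Z = −36.450 × ln(1.1322) = −36.450 × 0.12416 = -4.53 meV.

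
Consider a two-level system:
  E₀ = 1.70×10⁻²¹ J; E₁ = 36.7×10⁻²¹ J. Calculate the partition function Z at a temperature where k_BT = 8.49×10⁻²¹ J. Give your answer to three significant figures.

Eᵢ/kT = 0.20024, 4.3227.
Z = Σ e^(−Eᵢ/kT) = e^(−0.20024) + e^(−4.3227) = 0.81853 + 0.013264 = 0.83179.

Z = 0.832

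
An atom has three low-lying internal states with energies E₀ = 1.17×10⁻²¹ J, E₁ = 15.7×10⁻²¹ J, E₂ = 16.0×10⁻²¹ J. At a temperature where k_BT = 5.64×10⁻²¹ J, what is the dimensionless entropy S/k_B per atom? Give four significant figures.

0.4740

Eᵢ/kT = 0.207447, 2.78369, 2.83688.
Z = Σ e^(−Eᵢ/kT) = e^(−0.207447) + e^(−2.78369) + e^(−2.83688) = 0.812656 + 0.0618100 + 0.0586082 = 0.933074.
⟨E⟩ = Σ EᵢPᵢ = 3.06402 ×10⁻²¹ J.
S/k_B = ln Z + ⟨E⟩/kT = ln(0.933074) + 3.06402/5.64 = -0.0692708 + 0.543266 = 0.4740.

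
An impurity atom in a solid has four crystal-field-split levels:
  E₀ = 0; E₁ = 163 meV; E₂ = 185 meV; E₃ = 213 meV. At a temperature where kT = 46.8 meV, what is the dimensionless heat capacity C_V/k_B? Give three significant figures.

0.793

Eᵢ/kT = 0, 3.4829, 3.9530, 4.5513.
Z = Σ e^(−Eᵢ/kT) = e^(−0) + e^(−3.4829) + e^(−3.9530) + e^(−4.5513) = 1.0000 + 0.030718 + 0.019197 + 0.010553 = 1.0605.
⟨E⟩ = 10.190 meV, ⟨E²⟩ = 1840.6 meV².
C_V/k_B = (⟨E²⟩ − ⟨E⟩²)/(kT)² = (1840.6 − 103.84)/2190.2 = 0.793.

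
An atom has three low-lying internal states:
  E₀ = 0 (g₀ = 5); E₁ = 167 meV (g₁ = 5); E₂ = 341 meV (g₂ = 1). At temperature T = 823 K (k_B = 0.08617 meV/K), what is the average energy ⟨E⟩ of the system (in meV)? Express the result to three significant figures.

k_BT = 0.08617 × 823 K = 70.918 meV.
Eᵢ/kT = 0, 2.3548, 4.8084.
Z = Σ gᵢe^(−Eᵢ/kT) = 5·e^(−0) + 5·e^(−2.3548) + 1·e^(−4.8084) = 5.0000 + 0.47456 + 0.0081609 = 5.4827.
⟨E⟩ = Σ Eᵢ gᵢe^(−Eᵢ/kT) / Z = (0·5.0000 + 167·0.47456 + 341·0.0081609) / 5.4827 = 15.0 meV.

15.0 meV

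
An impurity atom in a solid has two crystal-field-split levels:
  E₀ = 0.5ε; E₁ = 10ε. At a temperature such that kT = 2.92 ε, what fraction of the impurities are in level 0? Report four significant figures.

Eᵢ/kT = 0.171233, 3.42466.
Z = Σ e^(−Eᵢ/kT) = e^(−0.171233) + e^(−3.42466) = 0.842625 + 0.0325603 = 0.875185.
P₀ = e^(−E₀/kT) / Z = 0.842625/0.875185 = 0.9628.

0.9628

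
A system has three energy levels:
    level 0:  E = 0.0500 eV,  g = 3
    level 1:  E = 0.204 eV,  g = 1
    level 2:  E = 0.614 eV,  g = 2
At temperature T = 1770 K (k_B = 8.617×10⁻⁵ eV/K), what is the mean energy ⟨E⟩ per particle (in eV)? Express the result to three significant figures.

k_BT = 8.617×10⁻⁵ × 1770 K = 0.15252 eV.
Eᵢ/kT = 0.32783, 1.3375, 4.0257.
Z = Σ gᵢe^(−Eᵢ/kT) = 3·e^(−0.32783) + 1·e^(−1.3375) + 2·e^(−4.0257) = 2.1615 + 0.26250 + 0.035702 = 2.4597.
⟨E⟩ = Σ Eᵢ gᵢe^(−Eᵢ/kT) / Z = (0.0500·2.1615 + 0.204·0.26250 + 0.614·0.035702) / 2.4597 = 0.0746 eV.

0.0746 eV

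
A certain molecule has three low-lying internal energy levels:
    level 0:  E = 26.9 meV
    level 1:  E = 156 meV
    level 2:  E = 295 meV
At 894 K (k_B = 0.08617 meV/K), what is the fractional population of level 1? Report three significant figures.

k_BT = 0.08617 × 894 K = 77.036 meV.
Eᵢ/kT = 0.34919, 2.0250, 3.8294.
Z = Σ e^(−Eᵢ/kT) = e^(−0.34919) + e^(−2.0250) + e^(−3.8294) = 0.70526 + 0.13199 + 0.021723 = 0.85897.
P₁ = e^(−E₁/kT) / Z = 0.13199/0.85897 = 0.154.

0.154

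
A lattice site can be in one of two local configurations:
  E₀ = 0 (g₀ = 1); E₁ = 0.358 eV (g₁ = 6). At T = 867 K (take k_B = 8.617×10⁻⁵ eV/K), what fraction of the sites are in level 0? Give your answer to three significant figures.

0.953

k_BT = 8.617×10⁻⁵ × 867 K = 0.074709 eV.
Eᵢ/kT = 0, 4.7919.
Z = Σ gᵢe^(−Eᵢ/kT) = 1·e^(−0) + 6·e^(−4.7919) = 1.0000 + 0.049780 = 1.0498.
P₀ = g₀ e^(−E₀/kT) / Z = 1.0000/1.0498 = 0.953.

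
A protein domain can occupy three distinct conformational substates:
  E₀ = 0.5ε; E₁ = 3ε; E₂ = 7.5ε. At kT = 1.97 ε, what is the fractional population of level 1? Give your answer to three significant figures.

0.215

Eᵢ/kT = 0.25381, 1.5228, 3.8071.
Z = Σ e^(−Eᵢ/kT) = e^(−0.25381) + e^(−1.5228) + e^(−3.8071) = 0.77584 + 0.21810 + 0.022213 = 1.0162.
P₁ = e^(−E₁/kT) / Z = 0.21810/1.0162 = 0.215.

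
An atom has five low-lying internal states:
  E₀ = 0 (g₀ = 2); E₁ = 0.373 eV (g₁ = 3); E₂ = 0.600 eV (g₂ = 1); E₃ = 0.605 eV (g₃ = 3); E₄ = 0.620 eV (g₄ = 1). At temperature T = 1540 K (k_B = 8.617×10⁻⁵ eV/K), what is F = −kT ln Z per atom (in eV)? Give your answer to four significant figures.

k_BT = 8.617×10⁻⁵ × 1540 K = 0.132702 eV.
Eᵢ/kT = 0, 2.81081, 4.52141, 4.55909, 4.67212.
Z = Σ gᵢe^(−Eᵢ/kT) = 2·e^(−0) + 3·e^(−2.81081) + 1·e^(−4.52141) + 3·e^(−4.55909) + 1·e^(−4.67212) = 2.00000 + 0.180469 + 0.0108737 + 0.0314148 + 0.00935242 = 2.23211.
F = −kT ln Z = −0.132702 × ln(2.23211) = −0.132702 × 0.802947 = -0.1066 eV.

-0.1066 eV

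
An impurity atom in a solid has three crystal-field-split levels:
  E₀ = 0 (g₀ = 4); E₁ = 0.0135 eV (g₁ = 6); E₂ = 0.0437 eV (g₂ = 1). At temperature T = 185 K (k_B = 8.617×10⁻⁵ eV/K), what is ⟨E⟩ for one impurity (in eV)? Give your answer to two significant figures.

k_BT = 8.617×10⁻⁵ × 185 K = 0.01594 eV.
Eᵢ/kT = 0, 0.8469, 2.742.
Z = Σ gᵢe^(−Eᵢ/kT) = 4·e^(−0) + 6·e^(−0.8469) + 1·e^(−2.742) = 4.000 + 2.572 + 0.06444 = 6.636.
⟨E⟩ = Σ Eᵢ gᵢe^(−Eᵢ/kT) / Z = (0·4.000 + 0.0135·2.572 + 0.0437·0.06444) / 6.636 = 0.0057 eV.

0.0057 eV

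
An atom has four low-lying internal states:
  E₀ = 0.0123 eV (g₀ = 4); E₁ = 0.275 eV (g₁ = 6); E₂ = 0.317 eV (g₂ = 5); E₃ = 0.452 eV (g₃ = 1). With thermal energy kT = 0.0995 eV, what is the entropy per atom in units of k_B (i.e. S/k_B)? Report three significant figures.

Eᵢ/kT = 0.12362, 2.7638, 3.1859, 4.5427.
Z = Σ gᵢe^(−Eᵢ/kT) = 4·e^(−0.12362) + 6·e^(−2.7638) + 5·e^(−3.1859) + 1·e^(−4.5427) = 3.5349 + 0.37831 + 0.20671 + 0.010645 = 4.1306.
⟨E⟩ = Σ EᵢPᵢ = 0.052741 eV.
S/k_B = ln Z + ⟨E⟩/kT = ln(4.1306) + 0.052741/0.0995 = 1.4184 + 0.53006 = 1.95.

1.95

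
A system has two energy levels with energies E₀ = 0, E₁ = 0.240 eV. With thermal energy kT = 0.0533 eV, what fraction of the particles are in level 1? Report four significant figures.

Eᵢ/kT = 0, 4.50281.
Z = Σ e^(−Eᵢ/kT) = e^(−0) + e^(−4.50281) = 1.00000 + 0.0110778 = 1.01108.
P₁ = e^(−E₁/kT) / Z = 0.0110778/1.01108 = 0.01096.

0.01096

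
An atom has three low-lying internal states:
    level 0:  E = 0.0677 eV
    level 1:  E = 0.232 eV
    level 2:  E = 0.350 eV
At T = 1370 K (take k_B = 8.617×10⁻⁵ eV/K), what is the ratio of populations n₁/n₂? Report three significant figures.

2.72

k_BT = 8.617×10⁻⁵ × 1370 K = 0.11805 eV.
n₁/n₂ = exp[−(E₁−E₂)/kT] = exp(−(-0.118 eV)/(0.11805 eV)) = exp(0.99958) = 2.72.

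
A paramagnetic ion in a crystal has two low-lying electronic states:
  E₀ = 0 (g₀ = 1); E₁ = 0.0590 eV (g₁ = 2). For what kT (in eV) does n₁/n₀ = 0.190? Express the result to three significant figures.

0.0251 eV

n₁/n₀ = (g₁/g₀) exp[−(E₁−E₀)/kT] = 0.190.
⇒ (E₁−E₀)/kT = ln((2/1)/0.190) = ln(10.526) = 2.3538.
kT = 0.0590 eV / 2.3538 = 0.0251 eV.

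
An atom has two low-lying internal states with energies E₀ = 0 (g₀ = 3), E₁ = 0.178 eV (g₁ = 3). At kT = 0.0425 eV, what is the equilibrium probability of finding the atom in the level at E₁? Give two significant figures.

Eᵢ/kT = 0, 4.188.
Z = Σ gᵢe^(−Eᵢ/kT) = 3·e^(−0) + 3·e^(−4.188) = 3.000 + 0.04553 = 3.046.
P₁ = g₁ e^(−E₁/kT) / Z = 0.04553/3.046 = 0.015.

0.015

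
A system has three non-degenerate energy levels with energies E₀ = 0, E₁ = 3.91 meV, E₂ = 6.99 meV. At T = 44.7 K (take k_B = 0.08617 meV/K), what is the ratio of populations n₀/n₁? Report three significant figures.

k_BT = 0.08617 × 44.7 K = 3.8518 meV.
n₀/n₁ = exp[−(E₀−E₁)/kT] = exp(−(-3.91 meV)/(3.8518 meV)) = exp(1.0151) = 2.76.

2.76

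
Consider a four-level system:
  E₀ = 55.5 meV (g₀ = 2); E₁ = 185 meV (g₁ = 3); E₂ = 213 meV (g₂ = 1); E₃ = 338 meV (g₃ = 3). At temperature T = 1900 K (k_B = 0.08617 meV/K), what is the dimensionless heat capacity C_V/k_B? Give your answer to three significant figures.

k_BT = 0.08617 × 1900 K = 163.72 meV.
Eᵢ/kT = 0.33899, 1.1300, 1.3010, 2.0645.
Z = Σ gᵢe^(−Eᵢ/kT) = 2·e^(−0.33899) + 3·e^(−1.1300) + 1·e^(−1.3010) + 3·e^(−2.0645) = 1.4250 + 0.96910 + 0.27226 + 0.38065 = 3.0470.
⟨E⟩ = 146.05 meV, ⟨E²⟩ = 30652 meV².
C_V/k_B = (⟨E²⟩ − ⟨E⟩²)/(kT)² = (30652 − 21331)/26804 = 0.348.

0.348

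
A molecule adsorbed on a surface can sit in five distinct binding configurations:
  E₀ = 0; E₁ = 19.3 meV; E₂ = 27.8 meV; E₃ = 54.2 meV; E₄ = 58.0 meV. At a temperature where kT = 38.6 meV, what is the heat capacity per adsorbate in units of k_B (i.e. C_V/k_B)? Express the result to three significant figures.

0.272

Eᵢ/kT = 0, 0.50000, 0.72021, 1.4041, 1.5026.
Z = Σ e^(−Eᵢ/kT) = e^(−0) + e^(−0.50000) + e^(−0.72021) + e^(−1.4041) + e^(−1.5026) = 1.0000 + 0.60653 + 0.48665 + 0.24559 + 0.22255 = 2.5613.
⟨E⟩ = 20.089 meV, ⟨E²⟩ = 809.02 meV².
C_V/k_B = (⟨E²⟩ − ⟨E⟩²)/(kT)² = (809.02 − 403.57)/1490.0 = 0.272.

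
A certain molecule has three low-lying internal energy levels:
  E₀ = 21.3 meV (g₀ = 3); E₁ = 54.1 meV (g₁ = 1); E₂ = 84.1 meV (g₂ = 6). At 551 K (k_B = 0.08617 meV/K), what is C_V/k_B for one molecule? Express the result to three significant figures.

k_BT = 0.08617 × 551 K = 47.480 meV.
Eᵢ/kT = 0.44861, 1.1394, 1.7713.
Z = Σ gᵢe^(−Eᵢ/kT) = 3·e^(−0.44861) + 1·e^(−1.1394) + 6·e^(−1.7713) = 1.9155 + 0.32001 + 1.0207 = 3.2562.
⟨E⟩ = 44.209 meV, ⟨E²⟩ = 2771.6 meV².
C_V/k_B = (⟨E²⟩ − ⟨E⟩²)/(kT)² = (2771.6 − 1954.4)/2254.4 = 0.362.

0.362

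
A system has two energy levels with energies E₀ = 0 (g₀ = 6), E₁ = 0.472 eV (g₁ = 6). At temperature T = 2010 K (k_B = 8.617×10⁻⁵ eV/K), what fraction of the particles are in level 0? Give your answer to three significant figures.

0.938

k_BT = 8.617×10⁻⁵ × 2010 K = 0.17320 eV.
Eᵢ/kT = 0, 2.7252.
Z = Σ gᵢe^(−Eᵢ/kT) = 6·e^(−0) + 6·e^(−2.7252) = 6.0000 + 0.39320 = 6.3932.
P₀ = g₀ e^(−E₀/kT) / Z = 6.0000/6.3932 = 0.938.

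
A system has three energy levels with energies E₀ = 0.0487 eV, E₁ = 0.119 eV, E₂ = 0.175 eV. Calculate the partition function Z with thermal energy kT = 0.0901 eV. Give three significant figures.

Z = 0.993

Eᵢ/kT = 0.54051, 1.3208, 1.9423.
Z = Σ e^(−Eᵢ/kT) = e^(−0.54051) + e^(−1.3208) + e^(−1.9423) = 0.58245 + 0.26692 + 0.14337 = 0.99274.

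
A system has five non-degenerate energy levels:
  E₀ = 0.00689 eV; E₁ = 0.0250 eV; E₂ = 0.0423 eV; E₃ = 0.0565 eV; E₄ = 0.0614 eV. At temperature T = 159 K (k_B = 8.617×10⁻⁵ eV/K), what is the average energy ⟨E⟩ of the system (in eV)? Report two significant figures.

0.014 eV

k_BT = 8.617×10⁻⁵ × 159 K = 0.01370 eV.
Eᵢ/kT = 0.5029, 1.825, 3.088, 4.124, 4.482.
Z = Σ e^(−Eᵢ/kT) = e^(−0.5029) + e^(−1.825) + e^(−3.088) + e^(−4.124) + e^(−4.482) = 0.6048 + 0.1612 + 0.04559 + 0.01618 + 0.01131 = 0.8391.
⟨E⟩ = Σ Eᵢ e^(−Eᵢ/kT) / Z = (0.00689·0.6048 + 0.0250·0.1612 + 0.0423·0.04559 + 0.0565·0.01618 + 0.0614·0.01131) / 0.8391 = 0.014 eV.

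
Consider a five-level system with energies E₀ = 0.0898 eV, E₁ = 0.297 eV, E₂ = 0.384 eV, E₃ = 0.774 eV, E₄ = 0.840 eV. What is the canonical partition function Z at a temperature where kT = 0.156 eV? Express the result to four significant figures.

Eᵢ/kT = 0.575641, 1.90385, 2.46154, 4.96154, 5.38462.
Z = Σ e^(−Eᵢ/kT) = e^(−0.575641) + e^(−1.90385) + e^(−2.46154) + e^(−4.96154) + e^(−5.38462) = 0.562344 + 0.148994 + 0.0853035 + 0.00700214 + 0.00458658 = 0.808230.

Z = 0.8082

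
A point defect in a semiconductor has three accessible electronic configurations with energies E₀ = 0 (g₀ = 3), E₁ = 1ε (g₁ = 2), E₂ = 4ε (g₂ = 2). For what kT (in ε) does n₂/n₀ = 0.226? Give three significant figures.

3.70 ε

n₂/n₀ = (g₂/g₀) exp[−(E₂−E₀)/kT] = 0.226.
⇒ (E₂−E₀)/kT = ln((2/3)/0.226) = ln(2.9499) = 1.0818.
kT = 4ε / 1.0818 = 3.70 ε.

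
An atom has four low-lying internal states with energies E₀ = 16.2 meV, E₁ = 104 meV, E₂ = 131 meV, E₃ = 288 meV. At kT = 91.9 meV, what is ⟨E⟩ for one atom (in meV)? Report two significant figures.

Eᵢ/kT = 0.1763, 1.132, 1.425, 3.134.
Z = Σ e^(−Eᵢ/kT) = e^(−0.1763) + e^(−1.132) + e^(−1.425) + e^(−3.134) = 0.8384 + 0.3224 + 0.2405 + 0.04354 = 1.445.
⟨E⟩ = Σ Eᵢ e^(−Eᵢ/kT) / Z = (16.2·0.8384 + 104·0.3224 + 131·0.2405 + 288·0.04354) / 1.445 = 63 meV.

63 meV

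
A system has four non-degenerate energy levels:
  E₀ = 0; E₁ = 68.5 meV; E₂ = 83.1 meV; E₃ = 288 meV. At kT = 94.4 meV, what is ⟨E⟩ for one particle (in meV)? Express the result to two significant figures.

42 meV

Eᵢ/kT = 0, 0.7256, 0.8803, 3.051.
Z = Σ e^(−Eᵢ/kT) = e^(−0) + e^(−0.7256) + e^(−0.8803) + e^(−3.051) = 1.000 + 0.4840 + 0.4147 + 0.04731 = 1.946.
⟨E⟩ = Σ Eᵢ e^(−Eᵢ/kT) / Z = (0·1.000 + 68.5·0.4840 + 83.1·0.4147 + 288·0.04731) / 1.946 = 42 meV.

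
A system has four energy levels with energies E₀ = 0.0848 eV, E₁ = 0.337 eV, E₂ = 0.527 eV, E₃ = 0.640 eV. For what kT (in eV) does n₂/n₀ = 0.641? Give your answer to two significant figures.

0.99 eV

n₂/n₀ = exp[−(E₂−E₀)/kT] = 0.641.
⇒ (E₂−E₀)/kT = ln(1/0.641) = ln(1.560) = 0.4447.
kT = 0.4422 eV / 0.4447 = 0.99 eV.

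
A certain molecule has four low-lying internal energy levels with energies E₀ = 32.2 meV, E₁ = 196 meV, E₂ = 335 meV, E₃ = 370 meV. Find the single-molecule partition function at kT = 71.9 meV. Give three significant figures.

Eᵢ/kT = 0.44784, 2.7260, 4.6592, 5.1460.
Z = Σ e^(−Eᵢ/kT) = e^(−0.44784) + e^(−2.7260) + e^(−4.6592) + e^(−5.1460) = 0.63901 + 0.065481 + 0.0094740 + 0.0058226 = 0.71979.

Z = 0.720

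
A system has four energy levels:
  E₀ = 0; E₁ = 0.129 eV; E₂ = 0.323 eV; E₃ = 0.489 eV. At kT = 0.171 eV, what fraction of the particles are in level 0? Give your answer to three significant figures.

0.596

Eᵢ/kT = 0, 0.75439, 1.8889, 2.8596.
Z = Σ e^(−Eᵢ/kT) = e^(−0) + e^(−0.75439) + e^(−1.8889) + e^(−2.8596) = 1.0000 + 0.47030 + 0.15124 + 0.057292 = 1.6788.
P₀ = e^(−E₀/kT) / Z = 1.0000/1.6788 = 0.596.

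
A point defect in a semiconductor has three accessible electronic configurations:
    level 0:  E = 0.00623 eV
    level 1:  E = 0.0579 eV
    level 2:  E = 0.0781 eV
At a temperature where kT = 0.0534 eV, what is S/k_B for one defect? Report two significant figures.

0.93

Eᵢ/kT = 0.1167, 1.084, 1.463.
Z = Σ e^(−Eᵢ/kT) = e^(−0.1167) + e^(−1.084) + e^(−1.463) = 0.8899 + 0.3382 + 0.2315 = 1.460.
⟨E⟩ = Σ EᵢPᵢ = 0.02959 eV.
S/k_B = ln Z + ⟨E⟩/kT = ln(1.460) + 0.02959/0.0534 = 0.3784 + 0.5541 = 0.93.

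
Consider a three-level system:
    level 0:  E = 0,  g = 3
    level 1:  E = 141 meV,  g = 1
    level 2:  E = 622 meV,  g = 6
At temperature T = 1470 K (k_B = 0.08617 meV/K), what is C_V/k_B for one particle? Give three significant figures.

0.407

k_BT = 0.08617 × 1470 K = 126.67 meV.
Eᵢ/kT = 0, 1.1131, 4.9104.
Z = Σ gᵢe^(−Eᵢ/kT) = 3·e^(−0) + 1·e^(−1.1131) + 6·e^(−4.9104) = 3.0000 + 0.32854 + 0.044217 = 3.3728.
⟨E⟩ = 21.889 meV, ⟨E²⟩ = 7008.6 meV².
C_V/k_B = (⟨E²⟩ − ⟨E⟩²)/(kT)² = (7008.6 − 479.13)/16045 = 0.407.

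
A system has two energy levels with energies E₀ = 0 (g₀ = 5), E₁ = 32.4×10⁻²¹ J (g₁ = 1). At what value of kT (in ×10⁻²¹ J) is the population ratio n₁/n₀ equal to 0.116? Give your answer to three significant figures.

59.5 ×10⁻²¹ J

n₁/n₀ = (g₁/g₀) exp[−(E₁−E₀)/kT] = 0.116.
⇒ (E₁−E₀)/kT = ln((1/5)/0.116) = ln(1.7241) = 0.54471.
kT = 32.4 ×10⁻²¹ J / 0.54471 = 59.5 ×10⁻²¹ J.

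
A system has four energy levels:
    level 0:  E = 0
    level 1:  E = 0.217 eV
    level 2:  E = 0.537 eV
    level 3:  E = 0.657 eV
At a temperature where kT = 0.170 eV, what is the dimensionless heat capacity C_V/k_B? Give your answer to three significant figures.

Eᵢ/kT = 0, 1.2765, 3.1588, 3.8647.
Z = Σ e^(−Eᵢ/kT) = e^(−0) + e^(−1.2765) + e^(−3.1588) + e^(−3.8647) = 1.0000 + 0.27901 + 0.042477 + 0.020969 = 1.3425.
⟨E⟩ = 0.072352 eV, ⟨E²⟩ = 0.025653 eV².
C_V/k_B = (⟨E²⟩ − ⟨E⟩²)/(kT)² = (0.025653 − 0.0052348)/0.028900 = 0.707.

0.707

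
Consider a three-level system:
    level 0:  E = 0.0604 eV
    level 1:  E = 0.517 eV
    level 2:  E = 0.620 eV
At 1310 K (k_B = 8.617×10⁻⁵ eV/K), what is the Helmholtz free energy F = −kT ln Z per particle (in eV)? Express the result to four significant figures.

k_BT = 8.617×10⁻⁵ × 1310 K = 0.112883 eV.
Eᵢ/kT = 0.535067, 4.57996, 5.49241.
Z = Σ e^(−Eᵢ/kT) = e^(−0.535067) + e^(−4.57996) + e^(−5.49241) = 0.585630 + 0.0102553 + 0.00411791 = 0.600003.
F = −kT ln Z = −0.112883 × ln(0.600003) = −0.112883 × -0.510821 = 0.05766 eV.

0.05766 eV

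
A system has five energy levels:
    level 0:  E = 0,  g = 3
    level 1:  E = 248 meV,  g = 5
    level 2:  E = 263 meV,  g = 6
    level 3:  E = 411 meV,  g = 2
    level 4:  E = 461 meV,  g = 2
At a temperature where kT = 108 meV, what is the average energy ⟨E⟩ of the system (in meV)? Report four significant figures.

71.73 meV

Eᵢ/kT = 0, 2.29630, 2.43519, 3.80556, 4.26852.
Z = Σ gᵢe^(−Eᵢ/kT) = 3·e^(−0) + 5·e^(−2.29630) + 6·e^(−2.43519) + 2·e^(−3.80556) + 2·e^(−4.26852) = 3.00000 + 0.503152 + 0.525487 + 0.0444935 + 0.0280050 = 4.10114.
⟨E⟩ = Σ Eᵢ gᵢe^(−Eᵢ/kT) / Z = (0·3.00000 + 248·0.503152 + 263·0.525487 + 411·0.0444935 + 461·0.0280050) / 4.10114 = 71.73 meV.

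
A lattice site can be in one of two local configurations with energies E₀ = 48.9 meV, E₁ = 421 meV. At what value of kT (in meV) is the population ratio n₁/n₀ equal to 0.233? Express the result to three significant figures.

n₁/n₀ = exp[−(E₁−E₀)/kT] = 0.233.
⇒ (E₁−E₀)/kT = ln(1/0.233) = ln(4.2918) = 1.4567.
kT = 372.1 meV / 1.4567 = 255 meV.

255 meV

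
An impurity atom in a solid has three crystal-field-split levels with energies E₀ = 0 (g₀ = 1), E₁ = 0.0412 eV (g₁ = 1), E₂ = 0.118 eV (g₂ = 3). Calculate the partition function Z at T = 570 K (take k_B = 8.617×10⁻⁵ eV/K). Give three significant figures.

Z = 1.70

k_BT = 8.617×10⁻⁵ × 570 K = 0.049117 eV.
Eᵢ/kT = 0, 0.83881, 2.4024.
Z = Σ gᵢe^(−Eᵢ/kT) = 1·e^(−0) + 1·e^(−0.83881) + 3·e^(−2.4024) = 1.0000 + 0.43222 + 0.27150 = 1.7037.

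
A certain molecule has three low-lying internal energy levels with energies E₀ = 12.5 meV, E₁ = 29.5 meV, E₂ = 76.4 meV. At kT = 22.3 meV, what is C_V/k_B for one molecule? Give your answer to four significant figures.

0.3689

Eᵢ/kT = 0.560538, 1.32287, 3.42601.
Z = Σ e^(−Eᵢ/kT) = e^(−0.560538) + e^(−1.32287) + e^(−3.42601) = 0.570902 + 0.266370 + 0.0325164 = 0.869788.
⟨E⟩ = 20.0951 meV, ⟨E²⟩ = 587.280 meV².
C_V/k_B = (⟨E²⟩ − ⟨E⟩²)/(kT)² = (587.280 − 403.813)/497.290 = 0.3689.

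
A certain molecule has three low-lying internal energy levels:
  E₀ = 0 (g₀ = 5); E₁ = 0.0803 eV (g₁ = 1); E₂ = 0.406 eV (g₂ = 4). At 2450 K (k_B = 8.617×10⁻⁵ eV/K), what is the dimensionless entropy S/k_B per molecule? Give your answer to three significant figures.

2.06

k_BT = 8.617×10⁻⁵ × 2450 K = 0.21112 eV.
Eᵢ/kT = 0, 0.38035, 1.9231.
Z = Σ gᵢe^(−Eᵢ/kT) = 5·e^(−0) + 1·e^(−0.38035) + 4·e^(−1.9231) = 5.0000 + 0.68362 + 0.58461 = 6.2682.
⟨E⟩ = Σ EᵢPᵢ = 0.046624 eV.
S/k_B = ln Z + ⟨E⟩/kT = ln(6.2682) + 0.046624/0.21112 = 1.8355 + 0.22084 = 2.06.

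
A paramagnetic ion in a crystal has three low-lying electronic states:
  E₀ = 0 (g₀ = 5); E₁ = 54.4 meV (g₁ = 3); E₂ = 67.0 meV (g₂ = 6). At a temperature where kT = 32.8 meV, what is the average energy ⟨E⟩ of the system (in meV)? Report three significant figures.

Eᵢ/kT = 0, 1.6585, 2.0427.
Z = Σ gᵢe^(−Eᵢ/kT) = 5·e^(−0) + 3·e^(−1.6585) + 6·e^(−2.0427) = 5.0000 + 0.57127 + 0.77807 = 6.3493.
⟨E⟩ = Σ Eᵢ gᵢe^(−Eᵢ/kT) / Z = (0·5.0000 + 54.4·0.57127 + 67.0·0.77807) / 6.3493 = 13.1 meV.

13.1 meV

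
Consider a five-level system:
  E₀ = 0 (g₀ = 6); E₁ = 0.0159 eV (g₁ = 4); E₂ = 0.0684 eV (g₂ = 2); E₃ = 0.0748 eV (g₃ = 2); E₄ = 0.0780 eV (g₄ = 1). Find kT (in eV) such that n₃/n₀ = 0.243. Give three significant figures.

0.237 eV

n₃/n₀ = (g₃/g₀) exp[−(E₃−E₀)/kT] = 0.243.
⇒ (E₃−E₀)/kT = ln((2/6)/0.243) = ln(1.3717) = 0.31605.
kT = 0.0748 eV / 0.31605 = 0.237 eV.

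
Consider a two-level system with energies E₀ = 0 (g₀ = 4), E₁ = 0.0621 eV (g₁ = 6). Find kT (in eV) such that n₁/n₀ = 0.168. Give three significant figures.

0.0284 eV

n₁/n₀ = (g₁/g₀) exp[−(E₁−E₀)/kT] = 0.168.
⇒ (E₁−E₀)/kT = ln((6/4)/0.168) = ln(8.9286) = 2.1893.
kT = 0.0621 eV / 2.1893 = 0.0284 eV.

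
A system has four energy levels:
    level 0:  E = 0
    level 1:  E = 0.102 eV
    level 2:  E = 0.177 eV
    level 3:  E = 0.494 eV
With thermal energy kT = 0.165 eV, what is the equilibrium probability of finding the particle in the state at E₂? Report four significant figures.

0.1771

Eᵢ/kT = 0, 0.618182, 1.07273, 2.99394.
Z = Σ e^(−Eᵢ/kT) = e^(−0) + e^(−0.618182) + e^(−1.07273) + e^(−2.99394) = 1.00000 + 0.538923 + 0.342073 + 0.0500897 = 1.93109.
P₂ = e^(−E₂/kT) / Z = 0.342073/1.93109 = 0.1771.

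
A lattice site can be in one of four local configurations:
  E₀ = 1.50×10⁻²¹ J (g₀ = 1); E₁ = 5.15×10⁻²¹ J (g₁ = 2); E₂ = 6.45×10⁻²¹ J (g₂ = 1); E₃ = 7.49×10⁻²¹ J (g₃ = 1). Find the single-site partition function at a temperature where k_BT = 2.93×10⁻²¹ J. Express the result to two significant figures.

Z = 1.1

Eᵢ/kT = 0.5119, 1.758, 2.201, 2.556.
Z = Σ gᵢe^(−Eᵢ/kT) = 1·e^(−0.5119) + 2·e^(−1.758) + 1·e^(−2.201) + 1·e^(−2.556) = 0.5994 + 0.3448 + 0.1107 + 0.07761 = 1.133.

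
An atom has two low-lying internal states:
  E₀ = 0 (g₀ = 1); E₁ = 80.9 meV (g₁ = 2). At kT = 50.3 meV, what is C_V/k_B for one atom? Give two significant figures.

Eᵢ/kT = 0, 1.608.
Z = Σ gᵢe^(−Eᵢ/kT) = 1·e^(−0) + 2·e^(−1.608) = 1.000 + 0.4006 = 1.401.
⟨E⟩ = 23.13 meV, ⟨E²⟩ = 1871 meV².
C_V/k_B = (⟨E²⟩ − ⟨E⟩²)/(kT)² = (1871 − 535.0)/2530 = 0.53.

0.53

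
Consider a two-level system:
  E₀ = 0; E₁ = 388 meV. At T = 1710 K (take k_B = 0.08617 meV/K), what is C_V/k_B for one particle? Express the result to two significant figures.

0.43

k_BT = 0.08617 × 1710 K = 147.4 meV.
Eᵢ/kT = 0, 2.632.
Z = Σ e^(−Eᵢ/kT) = e^(−0) + e^(−2.632) = 1.000 + 0.07193 = 1.072.
⟨E⟩ = 26.03 meV, ⟨E²⟩ = 10100 meV².
C_V/k_B = (⟨E²⟩ − ⟨E⟩²)/(kT)² = (10100 − 677.6)/21730 = 0.43.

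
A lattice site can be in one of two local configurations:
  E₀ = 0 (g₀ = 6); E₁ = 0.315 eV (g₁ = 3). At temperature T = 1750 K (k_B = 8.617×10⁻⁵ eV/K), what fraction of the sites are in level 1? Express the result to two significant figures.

0.058

k_BT = 8.617×10⁻⁵ × 1750 K = 0.1508 eV.
Eᵢ/kT = 0, 2.089.
Z = Σ gᵢe^(−Eᵢ/kT) = 6·e^(−0) + 3·e^(−2.089) = 6.000 + 0.3714 = 6.371.
P₁ = g₁ e^(−E₁/kT) / Z = 0.3714/6.371 = 0.058.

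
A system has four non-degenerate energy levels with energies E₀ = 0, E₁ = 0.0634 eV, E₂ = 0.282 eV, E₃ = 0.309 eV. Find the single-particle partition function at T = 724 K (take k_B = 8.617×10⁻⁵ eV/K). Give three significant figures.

Z = 1.38

k_BT = 8.617×10⁻⁵ × 724 K = 0.062387 eV.
Eᵢ/kT = 0, 1.0162, 4.5202, 4.9530.
Z = Σ e^(−Eᵢ/kT) = e^(−0) + e^(−1.0162) + e^(−4.5202) + e^(−4.9530) = 1.0000 + 0.36197 + 0.010887 + 0.0070622 = 1.3799.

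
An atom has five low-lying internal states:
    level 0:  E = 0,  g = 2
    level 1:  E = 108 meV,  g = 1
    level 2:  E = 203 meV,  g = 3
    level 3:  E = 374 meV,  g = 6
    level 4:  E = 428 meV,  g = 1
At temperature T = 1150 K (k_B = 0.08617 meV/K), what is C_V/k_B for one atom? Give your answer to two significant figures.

k_BT = 0.08617 × 1150 K = 99.10 meV.
Eᵢ/kT = 0, 1.090, 2.048, 3.774, 4.319.
Z = Σ gᵢe^(−Eᵢ/kT) = 2·e^(−0) + 1·e^(−1.090) + 3·e^(−2.048) + 6·e^(−3.774) + 1·e^(−4.319) = 2.000 + 0.3362 + 0.3870 + 0.1378 + 0.01331 = 2.874.
⟨E⟩ = 59.88 meV, ⟨E²⟩ = 14470 meV².
C_V/k_B = (⟨E²⟩ − ⟨E⟩²)/(kT)² = (14470 − 3586)/9821 = 1.1.

1.1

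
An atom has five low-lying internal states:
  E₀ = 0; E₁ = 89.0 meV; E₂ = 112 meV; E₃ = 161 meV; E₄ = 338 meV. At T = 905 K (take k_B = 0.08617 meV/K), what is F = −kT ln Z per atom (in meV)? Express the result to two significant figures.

-41 meV

k_BT = 0.08617 × 905 K = 77.98 meV.
Eᵢ/kT = 0, 1.141, 1.436, 2.065, 4.334.
Z = Σ e^(−Eᵢ/kT) = e^(−0) + e^(−1.141) + e^(−1.436) + e^(−2.065) + e^(−4.334) = 1.000 + 0.3195 + 0.2379 + 0.1268 + 0.01311 = 1.697.
F = −kT ln Z = −77.98 × ln(1.697) = −77.98 × 0.5289 = -41 meV.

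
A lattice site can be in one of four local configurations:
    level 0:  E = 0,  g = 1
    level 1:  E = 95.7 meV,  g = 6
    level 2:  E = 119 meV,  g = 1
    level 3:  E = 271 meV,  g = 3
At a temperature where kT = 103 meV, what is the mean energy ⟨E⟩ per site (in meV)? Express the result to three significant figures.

82.8 meV

Eᵢ/kT = 0, 0.92913, 1.1553, 2.6311.
Z = Σ gᵢe^(−Eᵢ/kT) = 1·e^(−0) + 6·e^(−0.92913) + 1·e^(−1.1553) + 3·e^(−2.6311) = 1.0000 + 2.3694 + 0.31496 + 0.21600 = 3.9004.
⟨E⟩ = Σ Eᵢ gᵢe^(−Eᵢ/kT) / Z = (0·1.0000 + 95.7·2.3694 + 119·0.31496 + 271·0.21600) / 3.9004 = 82.8 meV.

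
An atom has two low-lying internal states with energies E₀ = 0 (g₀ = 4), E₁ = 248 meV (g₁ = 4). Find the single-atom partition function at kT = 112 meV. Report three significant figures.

Z = 4.44

Eᵢ/kT = 0, 2.2143.
Z = Σ gᵢe^(−Eᵢ/kT) = 4·e^(−0) + 4·e^(−2.2143) = 4.0000 + 0.43692 = 4.4369.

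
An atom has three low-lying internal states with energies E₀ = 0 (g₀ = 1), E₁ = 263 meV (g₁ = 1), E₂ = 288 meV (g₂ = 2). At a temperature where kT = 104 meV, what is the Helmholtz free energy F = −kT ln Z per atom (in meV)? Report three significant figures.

Eᵢ/kT = 0, 2.5288, 2.7692.
Z = Σ gᵢe^(−Eᵢ/kT) = 1·e^(−0) + 1·e^(−2.5288) + 2·e^(−2.7692) = 1.0000 + 0.079755 + 0.12542 = 1.2052.
F = −kT ln Z = −104 × ln(1.2052) = −104 × 0.18665 = -19.4 meV.

-19.4 meV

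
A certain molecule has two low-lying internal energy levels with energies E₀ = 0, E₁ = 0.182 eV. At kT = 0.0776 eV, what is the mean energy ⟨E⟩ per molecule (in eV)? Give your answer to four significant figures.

Eᵢ/kT = 0, 2.34536.
Z = Σ e^(−Eᵢ/kT) = e^(−0) + e^(−2.34536) = 1.00000 + 0.0958127 = 1.09581.
⟨E⟩ = Σ Eᵢ e^(−Eᵢ/kT) / Z = (0·1.00000 + 0.182·0.0958127) / 1.09581 = 0.01591 eV.

0.01591 eV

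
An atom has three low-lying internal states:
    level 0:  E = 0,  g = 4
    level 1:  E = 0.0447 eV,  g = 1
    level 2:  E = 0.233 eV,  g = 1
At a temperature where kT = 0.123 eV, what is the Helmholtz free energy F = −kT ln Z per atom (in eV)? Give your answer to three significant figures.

Eᵢ/kT = 0, 0.36341, 1.8943.
Z = Σ gᵢe^(−Eᵢ/kT) = 4·e^(−0) + 1·e^(−0.36341) + 1·e^(−1.8943) = 4.0000 + 0.69530 + 0.15042 = 4.8457.
F = −kT ln Z = −0.123 × ln(4.8457) = −0.123 × 1.5781 = -0.194 eV.

-0.194 eV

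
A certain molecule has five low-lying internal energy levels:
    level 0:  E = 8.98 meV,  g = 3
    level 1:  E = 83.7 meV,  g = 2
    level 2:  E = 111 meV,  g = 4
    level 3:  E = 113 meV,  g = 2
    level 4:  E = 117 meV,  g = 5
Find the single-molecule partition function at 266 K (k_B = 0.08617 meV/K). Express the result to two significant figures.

Z = 2.2

k_BT = 0.08617 × 266 K = 22.92 meV.
Eᵢ/kT = 0.3918, 3.652, 4.843, 4.930, 5.105.
Z = Σ gᵢe^(−Eᵢ/kT) = 3·e^(−0.3918) + 2·e^(−3.652) + 4·e^(−4.843) + 2·e^(−4.930) + 5·e^(−5.105) = 2.028 + 0.05188 + 0.03153 + 0.01445 + 0.03033 = 2.156.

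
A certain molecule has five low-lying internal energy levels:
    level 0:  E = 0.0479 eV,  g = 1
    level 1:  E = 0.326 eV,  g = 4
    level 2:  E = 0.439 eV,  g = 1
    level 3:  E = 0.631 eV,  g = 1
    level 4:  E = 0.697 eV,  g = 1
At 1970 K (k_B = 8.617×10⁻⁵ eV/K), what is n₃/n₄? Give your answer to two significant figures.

1.5

k_BT = 8.617×10⁻⁵ × 1970 K = 0.1698 eV.
n₃/n₄ = (g₃/g₄) exp[−(E₃−E₄)/kT] = (1/1) × exp(−(-0.066 eV)/(0.1698 eV)) = (1/1) × exp(0.3887) = 1.5.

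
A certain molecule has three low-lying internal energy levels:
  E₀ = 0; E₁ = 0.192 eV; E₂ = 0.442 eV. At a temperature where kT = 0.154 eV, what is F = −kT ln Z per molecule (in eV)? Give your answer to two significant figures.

Eᵢ/kT = 0, 1.247, 2.870.
Z = Σ e^(−Eᵢ/kT) = e^(−0) + e^(−1.247) + e^(−2.870) = 1.000 + 0.2874 + 0.05670 = 1.344.
F = −kT ln Z = −0.154 × ln(1.344) = −0.154 × 0.2957 = -0.046 eV.

-0.046 eV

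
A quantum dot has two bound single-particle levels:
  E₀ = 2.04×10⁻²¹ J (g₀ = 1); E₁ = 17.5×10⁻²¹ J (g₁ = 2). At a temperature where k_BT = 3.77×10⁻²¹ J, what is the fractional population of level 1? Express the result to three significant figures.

Eᵢ/kT = 0.54111, 4.6419.
Z = Σ gᵢe^(−Eᵢ/kT) = 1·e^(−0.54111) + 2·e^(−4.6419) = 0.58210 + 0.019279 = 0.60138.
P₁ = g₁ e^(−E₁/kT) / Z = 0.019279/0.60138 = 0.0321.

0.0321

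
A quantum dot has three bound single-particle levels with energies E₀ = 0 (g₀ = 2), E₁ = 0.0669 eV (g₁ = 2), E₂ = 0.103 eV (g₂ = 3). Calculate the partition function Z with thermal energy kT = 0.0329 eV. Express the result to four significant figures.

Eᵢ/kT = 0, 2.03343, 3.13070.
Z = Σ gᵢe^(−Eᵢ/kT) = 2·e^(−0) + 2·e^(−2.03343) + 3·e^(−3.13070) = 2.00000 + 0.261772 + 0.131062 = 2.39283.

Z = 2.393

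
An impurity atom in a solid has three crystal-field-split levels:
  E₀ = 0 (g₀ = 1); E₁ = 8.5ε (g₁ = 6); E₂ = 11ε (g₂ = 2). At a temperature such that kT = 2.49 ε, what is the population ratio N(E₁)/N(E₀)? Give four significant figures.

0.1975

n₁/n₀ = (g₁/g₀) exp[−(E₁−E₀)/kT] = (6/1) × exp(−(8.5ε)/(2.49ε)) = (6/1) × exp(-3.41365) = 0.1975.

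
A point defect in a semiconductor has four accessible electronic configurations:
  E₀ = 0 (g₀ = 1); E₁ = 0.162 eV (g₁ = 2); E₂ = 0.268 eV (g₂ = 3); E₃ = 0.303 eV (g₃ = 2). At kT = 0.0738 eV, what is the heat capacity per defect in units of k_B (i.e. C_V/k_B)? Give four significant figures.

1.537

Eᵢ/kT = 0, 2.19512, 3.63144, 4.10569.
Z = Σ gᵢe^(−Eᵢ/kT) = 1·e^(−0) + 2·e^(−2.19512) + 3·e^(−3.63144) + 2·e^(−4.10569) = 1.00000 + 0.222690 + 0.0794341 + 0.0329573 = 1.33508.
⟨E⟩ = 0.0504466 eV, ⟨E²⟩ = 0.0109172 eV².
C_V/k_B = (⟨E²⟩ − ⟨E⟩²)/(kT)² = (0.0109172 − 0.00254486)/0.00544644 = 1.537.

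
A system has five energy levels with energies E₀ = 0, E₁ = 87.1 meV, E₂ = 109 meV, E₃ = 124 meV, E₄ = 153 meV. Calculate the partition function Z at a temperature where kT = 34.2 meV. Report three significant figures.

Eᵢ/kT = 0, 2.5468, 3.1871, 3.6257, 4.4737.
Z = Σ e^(−Eᵢ/kT) = e^(−0) + e^(−2.5468) + e^(−3.1871) + e^(−3.6257) + e^(−4.4737) = 1.0000 + 0.078332 + 0.041291 + 0.026630 + 0.011405 = 1.1577.

Z = 1.16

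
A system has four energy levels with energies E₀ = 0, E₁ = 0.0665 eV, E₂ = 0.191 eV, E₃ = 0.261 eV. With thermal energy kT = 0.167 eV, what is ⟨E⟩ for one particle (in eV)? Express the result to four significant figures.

0.07283 eV

Eᵢ/kT = 0, 0.398204, 1.14371, 1.56287.
Z = Σ e^(−Eᵢ/kT) = e^(−0) + e^(−0.398204) + e^(−1.14371) + e^(−1.56287) = 1.00000 + 0.671525 + 0.318635 + 0.209534 = 2.19969.
⟨E⟩ = Σ Eᵢ e^(−Eᵢ/kT) / Z = (0·1.00000 + 0.0665·0.671525 + 0.191·0.318635 + 0.261·0.209534) / 2.19969 = 0.07283 eV.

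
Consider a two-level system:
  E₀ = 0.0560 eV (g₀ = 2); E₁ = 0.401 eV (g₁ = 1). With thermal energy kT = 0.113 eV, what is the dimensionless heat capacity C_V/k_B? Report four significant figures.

Eᵢ/kT = 0.495575, 3.54867.
Z = Σ gᵢe^(−Eᵢ/kT) = 2·e^(−0.495575) + 1·e^(−3.54867) = 1.21844 + 0.0287629 = 1.24720.
⟨E⟩ = 0.0639565 eV, ⟨E²⟩ = 0.00677207 eV².
C_V/k_B = (⟨E²⟩ − ⟨E⟩²)/(kT)² = (0.00677207 − 0.00409043)/0.0127690 = 0.2100.

0.2100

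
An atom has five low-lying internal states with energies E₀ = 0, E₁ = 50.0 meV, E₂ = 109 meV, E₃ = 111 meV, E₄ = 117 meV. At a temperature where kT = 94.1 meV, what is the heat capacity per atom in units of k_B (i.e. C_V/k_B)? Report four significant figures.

Eᵢ/kT = 0, 0.531350, 1.15834, 1.17960, 1.24336.
Z = Σ e^(−Eᵢ/kT) = e^(−0) + e^(−0.531350) + e^(−1.15834) + e^(−1.17960) + e^(−1.24336) = 1.00000 + 0.587811 + 0.314007 + 0.307402 + 0.288414 = 2.49763.
⟨E⟩ = 52.6433 meV, ⟨E²⟩ = 5179.25 meV².
C_V/k_B = (⟨E²⟩ − ⟨E⟩²)/(kT)² = (5179.25 − 2771.32)/8854.81 = 0.2719.

0.2719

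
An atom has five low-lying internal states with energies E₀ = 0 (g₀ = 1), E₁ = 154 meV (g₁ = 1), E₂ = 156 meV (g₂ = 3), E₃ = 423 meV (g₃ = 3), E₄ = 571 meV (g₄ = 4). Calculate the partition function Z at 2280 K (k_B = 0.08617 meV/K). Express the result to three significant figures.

Z = 3.38

k_BT = 0.08617 × 2280 K = 196.47 meV.
Eᵢ/kT = 0, 0.78383, 0.79401, 2.1530, 2.9063.
Z = Σ gᵢe^(−Eᵢ/kT) = 1·e^(−0) + 1·e^(−0.78383) + 3·e^(−0.79401) + 3·e^(−2.1530) + 4·e^(−2.9063) = 1.0000 + 0.45665 + 1.3561 + 0.34841 + 0.21871 = 3.3799.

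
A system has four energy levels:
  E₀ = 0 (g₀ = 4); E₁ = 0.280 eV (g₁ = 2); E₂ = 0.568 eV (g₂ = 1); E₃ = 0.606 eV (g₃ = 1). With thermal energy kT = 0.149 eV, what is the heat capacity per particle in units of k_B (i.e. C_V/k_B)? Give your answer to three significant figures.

0.359

Eᵢ/kT = 0, 1.8792, 3.8121, 4.0671.
Z = Σ gᵢe^(−Eᵢ/kT) = 4·e^(−0) + 2·e^(−1.8792) + 1·e^(−3.8121) + 1·e^(−4.0671) = 4.0000 + 0.30542 + 0.022102 + 0.017127 = 4.3446.
⟨E⟩ = 0.024962 eV, ⟨E²⟩ = 0.0086004 eV².
C_V/k_B = (⟨E²⟩ − ⟨E⟩²)/(kT)² = (0.0086004 − 0.00062310)/0.022201 = 0.359.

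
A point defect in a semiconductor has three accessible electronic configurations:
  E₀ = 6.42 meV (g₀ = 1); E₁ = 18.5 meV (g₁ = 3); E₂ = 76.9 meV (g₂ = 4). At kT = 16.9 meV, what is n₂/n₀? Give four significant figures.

0.06178

n₂/n₀ = (g₂/g₀) exp[−(E₂−E₀)/kT] = (4/1) × exp(−(70.48 meV)/(16.9 meV)) = (4/1) × exp(-4.17041) = 0.06178.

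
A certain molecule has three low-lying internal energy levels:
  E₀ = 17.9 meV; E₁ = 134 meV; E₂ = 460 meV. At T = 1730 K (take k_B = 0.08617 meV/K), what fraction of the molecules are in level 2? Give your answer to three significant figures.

0.0341

k_BT = 0.08617 × 1730 K = 149.07 meV.
Eᵢ/kT = 0.12008, 0.89891, 3.0858.
Z = Σ e^(−Eᵢ/kT) = e^(−0.12008) + e^(−0.89891) + e^(−3.0858) = 0.88685 + 0.40701 + 0.045693 = 1.3396.
P₂ = e^(−E₂/kT) / Z = 0.045693/1.3396 = 0.0341.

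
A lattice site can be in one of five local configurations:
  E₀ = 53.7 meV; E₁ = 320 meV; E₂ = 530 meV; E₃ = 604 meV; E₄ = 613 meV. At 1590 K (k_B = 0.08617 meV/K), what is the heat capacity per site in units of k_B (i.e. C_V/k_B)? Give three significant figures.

k_BT = 0.08617 × 1590 K = 137.01 meV.
Eᵢ/kT = 0.39194, 2.3356, 3.8683, 4.4084, 4.4741.
Z = Σ e^(−Eᵢ/kT) = e^(−0.39194) + e^(−2.3356) + e^(−3.8683) + e^(−4.4084) + e^(−4.4741) = 0.67574 + 0.096752 + 0.020894 + 0.012175 + 0.011400 = 0.81696.
⟨E⟩ = 113.42 meV, ⟨E²⟩ = 32377 meV².
C_V/k_B = (⟨E²⟩ − ⟨E⟩²)/(kT)² = (32377 − 12864)/18772 = 1.04.

1.04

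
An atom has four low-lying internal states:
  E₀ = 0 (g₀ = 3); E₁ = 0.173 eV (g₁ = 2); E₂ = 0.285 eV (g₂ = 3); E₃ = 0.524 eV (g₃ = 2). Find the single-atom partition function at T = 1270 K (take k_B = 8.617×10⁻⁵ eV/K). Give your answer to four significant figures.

Z = 3.650

k_BT = 8.617×10⁻⁵ × 1270 K = 0.109436 eV.
Eᵢ/kT = 0, 1.58083, 2.60426, 4.78819.
Z = Σ gᵢe^(−Eᵢ/kT) = 3·e^(−0) + 2·e^(−1.58083) + 3·e^(−2.60426) + 2·e^(−4.78819) = 3.00000 + 0.411608 + 0.221874 + 0.0166550 = 3.65014.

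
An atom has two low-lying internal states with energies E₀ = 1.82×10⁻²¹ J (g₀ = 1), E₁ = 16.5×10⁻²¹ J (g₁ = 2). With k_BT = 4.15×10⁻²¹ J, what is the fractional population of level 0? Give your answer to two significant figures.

Eᵢ/kT = 0.4386, 3.976.
Z = Σ gᵢe^(−Eᵢ/kT) = 1·e^(−0.4386) + 2·e^(−3.976) = 0.6449 + 0.03752 = 0.6824.
P₀ = g₀ e^(−E₀/kT) / Z = 0.6449/0.6824 = 0.95.

0.95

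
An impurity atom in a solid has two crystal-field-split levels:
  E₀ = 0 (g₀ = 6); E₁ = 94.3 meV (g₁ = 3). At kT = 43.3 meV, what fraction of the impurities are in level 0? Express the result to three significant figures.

0.946

Eᵢ/kT = 0, 2.1778.
Z = Σ gᵢe^(−Eᵢ/kT) = 6·e^(−0) + 3·e^(−2.1778) = 6.0000 + 0.33987 = 6.3399.
P₀ = g₀ e^(−E₀/kT) / Z = 6.0000/6.3399 = 0.946.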